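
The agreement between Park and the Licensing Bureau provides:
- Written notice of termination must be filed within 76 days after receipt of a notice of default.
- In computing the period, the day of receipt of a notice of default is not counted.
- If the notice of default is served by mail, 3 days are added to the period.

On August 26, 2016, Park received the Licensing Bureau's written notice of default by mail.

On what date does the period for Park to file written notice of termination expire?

November 13, 2016

76 days after August 26, 2016 is November 10, 2016.
Service was by mail, adding 3 days: November 10, 2016 + 3 days = November 13, 2016.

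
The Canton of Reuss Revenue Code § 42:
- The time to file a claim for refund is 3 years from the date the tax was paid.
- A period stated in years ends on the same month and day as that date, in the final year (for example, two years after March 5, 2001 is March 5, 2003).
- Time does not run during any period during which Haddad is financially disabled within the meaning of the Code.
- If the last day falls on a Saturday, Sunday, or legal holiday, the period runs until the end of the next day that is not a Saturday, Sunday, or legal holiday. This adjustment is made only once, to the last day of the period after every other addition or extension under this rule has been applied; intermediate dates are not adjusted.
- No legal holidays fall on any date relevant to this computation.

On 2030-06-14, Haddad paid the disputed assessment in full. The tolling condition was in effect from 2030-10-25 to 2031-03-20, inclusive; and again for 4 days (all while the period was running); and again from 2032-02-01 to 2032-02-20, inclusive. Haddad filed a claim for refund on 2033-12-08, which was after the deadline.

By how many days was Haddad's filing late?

3 years after 2030-06-14 is June 14, 2033.
From October 25, 2030 through March 20, 2031 inclusive is 147 days; tolling adds 147 days: June 14, 2033 + 147 days = November 8, 2033.
Tolling adds 4 days: November 8, 2033 + 4 days = November 12, 2033.
From February 1, 2032 through February 20, 2032 inclusive is 20 days; tolling adds 20 days: November 12, 2033 + 20 days = December 2, 2033.
December 2, 2033 is a Friday and not a legal holiday, so no extension applies.
The deadline is December 2, 2033; from December 2, 2033 to December 8, 2033 is 6 days.

6 days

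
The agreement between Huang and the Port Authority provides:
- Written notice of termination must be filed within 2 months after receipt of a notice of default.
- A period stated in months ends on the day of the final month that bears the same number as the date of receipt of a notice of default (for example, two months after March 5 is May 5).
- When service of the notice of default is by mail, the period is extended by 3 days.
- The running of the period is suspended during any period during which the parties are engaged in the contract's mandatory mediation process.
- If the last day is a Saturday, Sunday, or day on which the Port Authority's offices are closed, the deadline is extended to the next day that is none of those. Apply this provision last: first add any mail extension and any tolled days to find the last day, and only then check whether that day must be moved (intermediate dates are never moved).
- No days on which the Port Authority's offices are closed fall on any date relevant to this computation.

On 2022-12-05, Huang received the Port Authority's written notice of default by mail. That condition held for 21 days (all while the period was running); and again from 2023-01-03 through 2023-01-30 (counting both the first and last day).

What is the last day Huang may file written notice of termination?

2 months after 2022-12-05 is February 5, 2023.
Service was by mail, adding 3 days: February 5, 2023 + 3 days = February 8, 2023.
Tolling adds 21 days: February 8, 2023 + 21 days = March 1, 2023.
From January 3, 2023 through January 30, 2023 inclusive is 28 days; tolling adds 28 days: March 1, 2023 + 28 days = March 29, 2023.
March 29, 2023 is a Wednesday and not a day on which the Port Authority's offices are closed, so no extension applies.

March 29, 2023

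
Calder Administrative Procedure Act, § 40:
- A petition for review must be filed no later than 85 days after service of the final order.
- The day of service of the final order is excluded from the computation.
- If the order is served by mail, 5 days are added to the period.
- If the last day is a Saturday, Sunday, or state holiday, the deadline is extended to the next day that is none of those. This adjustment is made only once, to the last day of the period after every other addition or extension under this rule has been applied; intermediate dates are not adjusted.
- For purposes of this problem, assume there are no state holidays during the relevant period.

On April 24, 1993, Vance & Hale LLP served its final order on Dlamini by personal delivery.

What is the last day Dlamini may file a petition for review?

85 days after April 24, 1993 is July 18, 1993.
Service was not by mail, so no mail extension applies.
July 18, 1993 is Sunday. The next qualifying day is July 19, 1993.

July 19, 1993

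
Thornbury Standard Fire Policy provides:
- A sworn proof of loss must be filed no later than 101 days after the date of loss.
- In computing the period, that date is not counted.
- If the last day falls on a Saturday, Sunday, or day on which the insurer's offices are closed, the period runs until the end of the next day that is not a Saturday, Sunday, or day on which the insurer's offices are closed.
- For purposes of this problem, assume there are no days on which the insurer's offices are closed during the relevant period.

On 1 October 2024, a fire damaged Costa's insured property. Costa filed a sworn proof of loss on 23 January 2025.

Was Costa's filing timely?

No

101 days after 1 October 2024 is January 10, 2025.
January 10, 2025 is a Friday and not a day on which the insurer's offices are closed, so no extension applies.
The deadline is January 10, 2025; the filing on January 23, 2025 is after that date.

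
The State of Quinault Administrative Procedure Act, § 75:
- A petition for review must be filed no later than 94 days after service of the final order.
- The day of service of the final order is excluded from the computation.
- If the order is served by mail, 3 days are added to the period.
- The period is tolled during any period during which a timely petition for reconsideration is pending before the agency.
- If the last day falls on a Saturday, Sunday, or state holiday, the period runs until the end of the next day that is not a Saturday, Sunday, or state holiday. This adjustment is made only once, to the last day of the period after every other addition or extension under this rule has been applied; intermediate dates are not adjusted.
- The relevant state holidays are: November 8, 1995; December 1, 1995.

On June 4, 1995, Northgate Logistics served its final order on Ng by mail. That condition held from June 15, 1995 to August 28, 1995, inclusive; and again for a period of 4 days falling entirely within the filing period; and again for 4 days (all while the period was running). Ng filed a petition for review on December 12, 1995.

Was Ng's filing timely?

No

94 days after June 4, 1995 is September 6, 1995.
Service was by mail, adding 3 days: September 6, 1995 + 3 days = September 9, 1995.
From June 15, 1995 through August 28, 1995 inclusive is 75 days; tolling adds 75 days: September 9, 1995 + 75 days = November 23, 1995.
Tolling adds 4 days: November 23, 1995 + 4 days = November 27, 1995.
Tolling adds 4 days: November 27, 1995 + 4 days = December 1, 1995.
December 1, 1995 is a listed holiday; December 2, 1995 is Saturday; December 3, 1995 is Sunday. The next qualifying day is December 4, 1995.
The deadline is December 4, 1995; the filing on December 12, 1995 is after that date.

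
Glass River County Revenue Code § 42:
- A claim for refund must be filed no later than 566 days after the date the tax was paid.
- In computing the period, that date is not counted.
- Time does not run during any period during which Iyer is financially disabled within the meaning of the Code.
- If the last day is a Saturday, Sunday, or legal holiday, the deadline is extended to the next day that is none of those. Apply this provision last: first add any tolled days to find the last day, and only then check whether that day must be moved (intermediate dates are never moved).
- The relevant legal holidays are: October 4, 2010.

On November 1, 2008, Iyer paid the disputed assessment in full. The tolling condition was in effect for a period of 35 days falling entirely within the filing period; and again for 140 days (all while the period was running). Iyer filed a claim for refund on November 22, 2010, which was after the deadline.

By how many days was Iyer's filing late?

566 days after November 1, 2008 is May 21, 2010.
Tolling adds 35 days: May 21, 2010 + 35 days = June 25, 2010.
Tolling adds 140 days: June 25, 2010 + 140 days = November 12, 2010.
November 12, 2010 is a Friday and not a legal holiday, so no extension applies.
The deadline is November 12, 2010; from November 12, 2010 to November 22, 2010 is 10 days.

10 days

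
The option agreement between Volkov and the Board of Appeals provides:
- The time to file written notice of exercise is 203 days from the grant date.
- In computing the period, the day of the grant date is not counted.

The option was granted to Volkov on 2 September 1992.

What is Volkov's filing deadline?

203 days after 2 September 1992 is March 24, 1993.

March 24, 1993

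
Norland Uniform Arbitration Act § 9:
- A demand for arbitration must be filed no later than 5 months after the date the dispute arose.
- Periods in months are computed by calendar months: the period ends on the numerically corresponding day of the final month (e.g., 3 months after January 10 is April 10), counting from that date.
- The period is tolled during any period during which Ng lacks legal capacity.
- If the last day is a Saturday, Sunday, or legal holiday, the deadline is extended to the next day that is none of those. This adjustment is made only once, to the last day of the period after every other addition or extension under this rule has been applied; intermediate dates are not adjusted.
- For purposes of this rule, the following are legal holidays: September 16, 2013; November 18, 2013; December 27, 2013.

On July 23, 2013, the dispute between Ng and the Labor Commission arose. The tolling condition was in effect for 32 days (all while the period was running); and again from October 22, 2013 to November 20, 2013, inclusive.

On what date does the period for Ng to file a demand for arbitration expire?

5 months after July 23, 2013 is December 23, 2013.
Tolling adds 32 days: December 23, 2013 + 32 days = January 24, 2014.
From October 22, 2013 through November 20, 2013 inclusive is 30 days; tolling adds 30 days: January 24, 2014 + 30 days = February 23, 2014.
February 23, 2014 is Sunday. The next qualifying day is February 24, 2014.

February 24, 2014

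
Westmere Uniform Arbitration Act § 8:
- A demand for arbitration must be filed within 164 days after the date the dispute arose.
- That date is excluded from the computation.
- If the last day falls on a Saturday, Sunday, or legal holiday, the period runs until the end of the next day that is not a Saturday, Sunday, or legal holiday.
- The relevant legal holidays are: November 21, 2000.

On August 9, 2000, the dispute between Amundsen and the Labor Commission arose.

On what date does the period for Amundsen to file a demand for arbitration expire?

164 days after August 9, 2000 is January 20, 2001.
January 20, 2001 is Saturday; January 21, 2001 is Sunday. The next qualifying day is January 22, 2001.

January 22, 2001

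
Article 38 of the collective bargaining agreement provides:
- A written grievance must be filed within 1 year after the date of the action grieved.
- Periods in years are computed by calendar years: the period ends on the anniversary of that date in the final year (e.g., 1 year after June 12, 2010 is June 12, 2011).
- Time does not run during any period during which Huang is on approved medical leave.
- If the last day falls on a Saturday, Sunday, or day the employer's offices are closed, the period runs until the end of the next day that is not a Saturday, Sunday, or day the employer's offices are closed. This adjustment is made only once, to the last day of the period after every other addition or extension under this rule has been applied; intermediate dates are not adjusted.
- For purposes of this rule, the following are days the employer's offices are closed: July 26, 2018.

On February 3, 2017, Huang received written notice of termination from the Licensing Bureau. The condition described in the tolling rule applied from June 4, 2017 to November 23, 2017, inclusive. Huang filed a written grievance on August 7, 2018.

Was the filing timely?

No

1 year after February 3, 2017 is February 3, 2018.
From June 4, 2017 through November 23, 2017 inclusive is 173 days; tolling adds 173 days: February 3, 2018 + 173 days = July 26, 2018.
July 26, 2018 is a listed holiday. The next qualifying day is July 27, 2018.
The deadline is July 27, 2018; the filing on August 7, 2018 is after that date.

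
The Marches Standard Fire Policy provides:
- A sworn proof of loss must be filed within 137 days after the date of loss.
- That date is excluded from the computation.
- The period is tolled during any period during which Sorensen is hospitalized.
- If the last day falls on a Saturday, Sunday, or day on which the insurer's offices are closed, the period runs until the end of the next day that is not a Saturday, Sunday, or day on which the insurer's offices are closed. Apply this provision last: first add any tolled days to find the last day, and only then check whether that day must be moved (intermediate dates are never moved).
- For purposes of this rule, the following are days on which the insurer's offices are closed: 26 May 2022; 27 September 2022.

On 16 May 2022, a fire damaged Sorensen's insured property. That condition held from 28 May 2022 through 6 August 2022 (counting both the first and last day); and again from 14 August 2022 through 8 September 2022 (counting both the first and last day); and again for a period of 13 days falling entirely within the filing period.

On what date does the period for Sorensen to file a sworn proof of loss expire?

January 18, 2023

137 days after 16 May 2022 is September 30, 2022.
From May 28, 2022 through August 6, 2022 inclusive is 71 days; tolling adds 71 days: September 30, 2022 + 71 days = December 10, 2022.
From August 14, 2022 through September 8, 2022 inclusive is 26 days; tolling adds 26 days: December 10, 2022 + 26 days = January 5, 2023.
Tolling adds 13 days: January 5, 2023 + 13 days = January 18, 2023.
January 18, 2023 is a Wednesday and not a day on which the insurer's offices are closed, so no extension applies.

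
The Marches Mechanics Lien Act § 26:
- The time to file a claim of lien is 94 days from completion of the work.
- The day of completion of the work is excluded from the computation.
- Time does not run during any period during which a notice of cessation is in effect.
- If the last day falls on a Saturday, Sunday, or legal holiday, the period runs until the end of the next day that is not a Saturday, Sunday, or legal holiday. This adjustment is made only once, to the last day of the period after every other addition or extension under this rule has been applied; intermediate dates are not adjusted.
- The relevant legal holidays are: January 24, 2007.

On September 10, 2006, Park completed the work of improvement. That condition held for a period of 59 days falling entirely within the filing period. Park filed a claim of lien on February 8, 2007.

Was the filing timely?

94 days after September 10, 2006 is December 13, 2006.
Tolling adds 59 days: December 13, 2006 + 59 days = February 10, 2007.
February 10, 2007 is Saturday; February 11, 2007 is Sunday. The next qualifying day is February 12, 2007.
The deadline is February 12, 2007; the filing on February 8, 2007 is on or before that date.

Yes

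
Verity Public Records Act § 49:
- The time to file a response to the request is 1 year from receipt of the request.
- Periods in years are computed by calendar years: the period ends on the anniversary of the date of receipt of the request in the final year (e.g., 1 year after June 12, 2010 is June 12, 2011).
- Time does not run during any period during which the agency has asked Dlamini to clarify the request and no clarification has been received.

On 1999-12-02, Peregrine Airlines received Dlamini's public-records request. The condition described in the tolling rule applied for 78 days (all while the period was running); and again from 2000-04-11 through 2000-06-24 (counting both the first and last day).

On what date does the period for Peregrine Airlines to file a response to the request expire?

1 year after 1999-12-02 is December 2, 2000.
Tolling adds 78 days: December 2, 2000 + 78 days = February 18, 2001.
From April 11, 2000 through June 24, 2000 inclusive is 75 days; tolling adds 75 days: February 18, 2001 + 75 days = May 4, 2001.

May 4, 2001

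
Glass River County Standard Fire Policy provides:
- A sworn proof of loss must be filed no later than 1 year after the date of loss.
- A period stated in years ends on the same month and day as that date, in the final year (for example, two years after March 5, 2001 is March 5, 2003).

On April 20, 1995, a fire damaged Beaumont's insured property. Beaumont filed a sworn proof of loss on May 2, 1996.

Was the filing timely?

1 year after April 20, 1995 is April 20, 1996.
The deadline is April 20, 1996; the filing on May 2, 1996 is after that date.

No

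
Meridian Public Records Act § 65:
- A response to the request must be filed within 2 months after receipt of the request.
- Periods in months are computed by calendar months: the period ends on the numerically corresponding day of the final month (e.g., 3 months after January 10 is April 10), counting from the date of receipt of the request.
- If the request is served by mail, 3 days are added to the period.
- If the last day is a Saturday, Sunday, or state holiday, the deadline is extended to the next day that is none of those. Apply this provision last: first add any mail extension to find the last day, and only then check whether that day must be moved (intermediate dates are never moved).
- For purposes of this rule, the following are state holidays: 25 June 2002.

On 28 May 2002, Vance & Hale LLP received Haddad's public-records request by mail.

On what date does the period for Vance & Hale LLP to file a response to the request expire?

2 months after 28 May 2002 is July 28, 2002.
Service was by mail, adding 3 days: July 28, 2002 + 3 days = July 31, 2002.
July 31, 2002 is a Wednesday and not a state holiday, so no extension applies.

July 31, 2002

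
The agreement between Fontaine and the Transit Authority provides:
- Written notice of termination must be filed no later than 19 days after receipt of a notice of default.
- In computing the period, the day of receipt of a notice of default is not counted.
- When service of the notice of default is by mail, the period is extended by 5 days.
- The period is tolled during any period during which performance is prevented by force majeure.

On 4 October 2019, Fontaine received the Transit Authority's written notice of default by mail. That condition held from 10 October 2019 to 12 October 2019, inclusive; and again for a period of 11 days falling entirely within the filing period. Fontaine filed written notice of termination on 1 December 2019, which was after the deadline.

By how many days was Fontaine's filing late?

19 days after 4 October 2019 is October 23, 2019.
Service was by mail, adding 5 days: October 23, 2019 + 5 days = October 28, 2019.
From October 10, 2019 through October 12, 2019 inclusive is 3 days; tolling adds 3 days: October 28, 2019 + 3 days = October 31, 2019.
Tolling adds 11 days: October 31, 2019 + 11 days = November 11, 2019.
The deadline is November 11, 2019; from November 11, 2019 to December 1, 2019 is 20 days.

20 days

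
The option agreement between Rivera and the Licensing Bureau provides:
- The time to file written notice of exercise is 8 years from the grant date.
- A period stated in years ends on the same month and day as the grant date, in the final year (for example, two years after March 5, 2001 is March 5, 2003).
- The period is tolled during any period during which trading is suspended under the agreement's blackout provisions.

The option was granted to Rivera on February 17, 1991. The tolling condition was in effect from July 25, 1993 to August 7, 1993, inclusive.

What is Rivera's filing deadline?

March 3, 1999

8 years after February 17, 1991 is February 17, 1999.
From July 25, 1993 through August 7, 1993 inclusive is 14 days; tolling adds 14 days: February 17, 1999 + 14 days = March 3, 1999.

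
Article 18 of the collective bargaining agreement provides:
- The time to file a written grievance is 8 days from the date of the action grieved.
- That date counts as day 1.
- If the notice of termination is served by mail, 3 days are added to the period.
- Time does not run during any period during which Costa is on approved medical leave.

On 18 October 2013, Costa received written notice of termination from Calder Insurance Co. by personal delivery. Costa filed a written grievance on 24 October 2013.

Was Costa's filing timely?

Yes

Counting 18 October 2013 as day 1, day 8 is October 25, 2013.
Service was not by mail, so no mail extension applies.
The deadline is October 25, 2013; the filing on October 24, 2013 is on or before that date.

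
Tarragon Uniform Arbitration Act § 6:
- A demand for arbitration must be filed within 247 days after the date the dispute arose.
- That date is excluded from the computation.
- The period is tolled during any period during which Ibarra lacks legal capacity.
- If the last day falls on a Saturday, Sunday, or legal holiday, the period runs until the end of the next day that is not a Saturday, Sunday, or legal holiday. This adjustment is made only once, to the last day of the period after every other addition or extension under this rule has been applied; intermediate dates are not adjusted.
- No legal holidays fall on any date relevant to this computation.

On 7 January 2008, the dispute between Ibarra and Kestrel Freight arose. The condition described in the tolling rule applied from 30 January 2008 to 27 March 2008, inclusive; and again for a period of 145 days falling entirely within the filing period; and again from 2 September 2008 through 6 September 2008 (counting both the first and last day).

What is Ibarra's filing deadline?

247 days after 7 January 2008 is September 10, 2008.
From January 30, 2008 through March 27, 2008 inclusive is 58 days; tolling adds 58 days: September 10, 2008 + 58 days = November 7, 2008.
Tolling adds 145 days: November 7, 2008 + 145 days = April 1, 2009.
From September 2, 2008 through September 6, 2008 inclusive is 5 days; tolling adds 5 days: April 1, 2009 + 5 days = April 6, 2009.
April 6, 2009 is a Monday and not a legal holiday, so no extension applies.

April 6, 2009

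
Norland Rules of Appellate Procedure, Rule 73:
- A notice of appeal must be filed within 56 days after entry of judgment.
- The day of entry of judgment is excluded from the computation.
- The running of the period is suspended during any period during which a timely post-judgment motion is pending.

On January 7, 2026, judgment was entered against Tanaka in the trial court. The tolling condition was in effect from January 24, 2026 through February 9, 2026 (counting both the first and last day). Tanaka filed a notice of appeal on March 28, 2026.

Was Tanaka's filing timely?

56 days after January 7, 2026 is March 4, 2026.
From January 24, 2026 through February 9, 2026 inclusive is 17 days; tolling adds 17 days: March 4, 2026 + 17 days = March 21, 2026.
The deadline is March 21, 2026; the filing on March 28, 2026 is after that date.

No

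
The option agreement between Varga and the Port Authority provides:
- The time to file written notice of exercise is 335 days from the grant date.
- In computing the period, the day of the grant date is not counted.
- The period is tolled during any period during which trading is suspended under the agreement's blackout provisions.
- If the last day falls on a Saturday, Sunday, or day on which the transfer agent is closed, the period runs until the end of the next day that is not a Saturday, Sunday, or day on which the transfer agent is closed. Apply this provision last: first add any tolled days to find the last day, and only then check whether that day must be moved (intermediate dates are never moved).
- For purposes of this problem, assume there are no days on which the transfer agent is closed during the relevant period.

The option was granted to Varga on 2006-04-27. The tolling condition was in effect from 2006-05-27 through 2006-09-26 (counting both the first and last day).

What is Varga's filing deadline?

335 days after 2006-04-27 is March 28, 2007.
From May 27, 2006 through September 26, 2006 inclusive is 123 days; tolling adds 123 days: March 28, 2007 + 123 days = July 29, 2007.
July 29, 2007 is Sunday. The next qualifying day is July 30, 2007.

July 30, 2007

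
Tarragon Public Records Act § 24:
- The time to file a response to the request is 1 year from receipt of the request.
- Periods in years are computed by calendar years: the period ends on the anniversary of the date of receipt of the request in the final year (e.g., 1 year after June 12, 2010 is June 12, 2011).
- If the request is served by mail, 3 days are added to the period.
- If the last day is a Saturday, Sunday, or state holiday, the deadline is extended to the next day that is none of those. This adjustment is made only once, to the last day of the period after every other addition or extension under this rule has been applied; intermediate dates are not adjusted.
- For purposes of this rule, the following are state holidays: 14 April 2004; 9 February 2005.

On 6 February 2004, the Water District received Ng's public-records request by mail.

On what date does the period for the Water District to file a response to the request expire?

February 10, 2005

1 year after 6 February 2004 is February 6, 2005.
Service was by mail, adding 3 days: February 6, 2005 + 3 days = February 9, 2005.
February 9, 2005 is a listed holiday. The next qualifying day is February 10, 2005.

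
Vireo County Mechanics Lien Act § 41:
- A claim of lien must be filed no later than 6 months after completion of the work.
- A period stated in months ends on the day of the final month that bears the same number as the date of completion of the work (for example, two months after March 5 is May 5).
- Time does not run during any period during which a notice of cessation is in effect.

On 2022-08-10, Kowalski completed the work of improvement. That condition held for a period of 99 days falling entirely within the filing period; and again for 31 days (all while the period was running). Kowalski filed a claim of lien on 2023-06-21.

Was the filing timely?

6 months after 2022-08-10 is February 10, 2023.
Tolling adds 99 days: February 10, 2023 + 99 days = May 20, 2023.
Tolling adds 31 days: May 20, 2023 + 31 days = June 20, 2023.
The deadline is June 20, 2023; the filing on June 21, 2023 is after that date.

No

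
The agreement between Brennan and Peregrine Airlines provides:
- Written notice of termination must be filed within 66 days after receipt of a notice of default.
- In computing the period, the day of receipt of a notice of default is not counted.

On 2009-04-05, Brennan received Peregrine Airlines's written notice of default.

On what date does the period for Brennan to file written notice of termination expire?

66 days after 2009-04-05 is June 10, 2009.

June 10, 2009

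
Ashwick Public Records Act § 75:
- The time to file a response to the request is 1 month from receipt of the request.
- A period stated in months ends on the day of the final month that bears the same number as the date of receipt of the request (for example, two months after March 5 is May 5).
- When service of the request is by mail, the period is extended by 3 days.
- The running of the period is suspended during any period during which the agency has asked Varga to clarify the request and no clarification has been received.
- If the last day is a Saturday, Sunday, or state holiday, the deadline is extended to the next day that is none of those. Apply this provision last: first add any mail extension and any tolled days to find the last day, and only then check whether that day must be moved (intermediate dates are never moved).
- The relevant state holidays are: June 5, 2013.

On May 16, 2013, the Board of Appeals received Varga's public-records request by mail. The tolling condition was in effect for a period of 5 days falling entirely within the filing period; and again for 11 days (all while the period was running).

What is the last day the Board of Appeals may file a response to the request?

July 5, 2013

1 month after May 16, 2013 is June 16, 2013.
Service was by mail, adding 3 days: June 16, 2013 + 3 days = June 19, 2013.
Tolling adds 5 days: June 19, 2013 + 5 days = June 24, 2013.
Tolling adds 11 days: June 24, 2013 + 11 days = July 5, 2013.
July 5, 2013 is a Friday and not a state holiday, so no extension applies.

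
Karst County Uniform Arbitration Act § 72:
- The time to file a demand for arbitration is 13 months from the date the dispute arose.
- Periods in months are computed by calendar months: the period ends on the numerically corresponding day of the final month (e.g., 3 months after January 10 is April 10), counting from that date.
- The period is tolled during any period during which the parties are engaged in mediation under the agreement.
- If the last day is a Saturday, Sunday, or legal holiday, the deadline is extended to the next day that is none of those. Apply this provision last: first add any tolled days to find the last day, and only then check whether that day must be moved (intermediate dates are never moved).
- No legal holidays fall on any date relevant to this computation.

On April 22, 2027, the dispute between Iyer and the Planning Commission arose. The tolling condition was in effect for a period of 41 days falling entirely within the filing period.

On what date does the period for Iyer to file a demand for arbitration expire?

July 3, 2028

13 months after April 22, 2027 is May 22, 2028.
Tolling adds 41 days: May 22, 2028 + 41 days = July 2, 2028.
July 2, 2028 is Sunday. The next qualifying day is July 3, 2028.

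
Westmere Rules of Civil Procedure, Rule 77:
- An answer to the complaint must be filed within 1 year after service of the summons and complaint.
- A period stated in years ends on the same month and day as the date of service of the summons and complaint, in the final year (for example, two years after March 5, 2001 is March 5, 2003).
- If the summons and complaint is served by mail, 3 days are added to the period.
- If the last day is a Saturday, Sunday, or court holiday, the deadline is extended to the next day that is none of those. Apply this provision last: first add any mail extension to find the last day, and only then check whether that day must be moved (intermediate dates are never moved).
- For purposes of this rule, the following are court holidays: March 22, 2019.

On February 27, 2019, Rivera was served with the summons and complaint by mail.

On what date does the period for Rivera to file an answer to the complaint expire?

March 2, 2020

1 year after February 27, 2019 is February 27, 2020.
Service was by mail, adding 3 days: February 27, 2020 + 3 days = March 1, 2020.
March 1, 2020 is Sunday. The next qualifying day is March 2, 2020.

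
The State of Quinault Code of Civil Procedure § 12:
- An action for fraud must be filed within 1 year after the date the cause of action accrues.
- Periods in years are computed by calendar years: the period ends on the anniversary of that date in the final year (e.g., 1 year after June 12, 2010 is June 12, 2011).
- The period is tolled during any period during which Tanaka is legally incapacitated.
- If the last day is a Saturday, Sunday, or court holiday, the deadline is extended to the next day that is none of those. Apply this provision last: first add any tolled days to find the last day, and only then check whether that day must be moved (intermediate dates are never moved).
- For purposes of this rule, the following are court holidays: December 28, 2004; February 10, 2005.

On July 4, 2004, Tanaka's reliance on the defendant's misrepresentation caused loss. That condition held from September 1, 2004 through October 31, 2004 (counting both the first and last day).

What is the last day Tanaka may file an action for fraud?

September 5, 2005

1 year after July 4, 2004 is July 4, 2005.
From September 1, 2004 through October 31, 2004 inclusive is 61 days; tolling adds 61 days: July 4, 2005 + 61 days = September 3, 2005.
September 3, 2005 is Saturday; September 4, 2005 is Sunday. The next qualifying day is September 5, 2005.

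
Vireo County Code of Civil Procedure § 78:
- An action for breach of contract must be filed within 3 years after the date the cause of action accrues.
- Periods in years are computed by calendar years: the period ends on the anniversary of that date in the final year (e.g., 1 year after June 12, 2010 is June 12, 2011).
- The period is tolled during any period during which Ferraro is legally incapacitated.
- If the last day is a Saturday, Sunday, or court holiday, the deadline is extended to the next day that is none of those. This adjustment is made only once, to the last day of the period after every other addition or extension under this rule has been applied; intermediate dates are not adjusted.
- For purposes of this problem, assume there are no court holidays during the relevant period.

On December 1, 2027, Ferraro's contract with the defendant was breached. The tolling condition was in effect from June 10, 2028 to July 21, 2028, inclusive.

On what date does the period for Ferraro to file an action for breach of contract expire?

January 13, 2031

3 years after December 1, 2027 is December 1, 2030.
From June 10, 2028 through July 21, 2028 inclusive is 42 days; tolling adds 42 days: December 1, 2030 + 42 days = January 12, 2031.
January 12, 2031 is Sunday. The next qualifying day is January 13, 2031.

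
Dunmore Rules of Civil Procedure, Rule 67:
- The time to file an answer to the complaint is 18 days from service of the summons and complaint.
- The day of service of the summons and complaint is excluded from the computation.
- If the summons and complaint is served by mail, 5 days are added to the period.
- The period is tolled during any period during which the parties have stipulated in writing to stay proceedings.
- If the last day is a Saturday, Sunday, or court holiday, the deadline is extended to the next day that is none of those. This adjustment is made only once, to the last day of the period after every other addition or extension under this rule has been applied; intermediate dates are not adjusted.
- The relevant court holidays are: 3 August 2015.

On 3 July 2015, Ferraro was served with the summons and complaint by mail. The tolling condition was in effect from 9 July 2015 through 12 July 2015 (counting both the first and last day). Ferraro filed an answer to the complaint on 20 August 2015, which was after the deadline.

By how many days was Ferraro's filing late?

21 days

18 days after 3 July 2015 is July 21, 2015.
Service was by mail, adding 5 days: July 21, 2015 + 5 days = July 26, 2015.
From July 9, 2015 through July 12, 2015 inclusive is 4 days; tolling adds 4 days: July 26, 2015 + 4 days = July 30, 2015.
July 30, 2015 is a Thursday and not a court holiday, so no extension applies.
The deadline is July 30, 2015; from July 30, 2015 to August 20, 2015 is 21 days.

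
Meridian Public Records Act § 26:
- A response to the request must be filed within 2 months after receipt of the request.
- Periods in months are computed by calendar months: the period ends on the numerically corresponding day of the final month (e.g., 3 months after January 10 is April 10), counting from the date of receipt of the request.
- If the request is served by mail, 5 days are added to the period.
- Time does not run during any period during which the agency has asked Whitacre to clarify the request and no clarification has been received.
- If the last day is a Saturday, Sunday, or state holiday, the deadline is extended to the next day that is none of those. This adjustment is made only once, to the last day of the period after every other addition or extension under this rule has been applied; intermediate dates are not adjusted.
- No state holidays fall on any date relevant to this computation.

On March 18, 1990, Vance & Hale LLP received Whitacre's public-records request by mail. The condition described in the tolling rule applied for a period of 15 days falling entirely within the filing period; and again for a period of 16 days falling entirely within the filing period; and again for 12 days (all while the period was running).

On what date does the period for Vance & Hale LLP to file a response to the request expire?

2 months after March 18, 1990 is May 18, 1990.
Service was by mail, adding 5 days: May 18, 1990 + 5 days = May 23, 1990.
Tolling adds 15 days: May 23, 1990 + 15 days = June 7, 1990.
Tolling adds 16 days: June 7, 1990 + 16 days = June 23, 1990.
Tolling adds 12 days: June 23, 1990 + 12 days = July 5, 1990.
July 5, 1990 is a Thursday and not a state holiday, so no extension applies.

July 5, 1990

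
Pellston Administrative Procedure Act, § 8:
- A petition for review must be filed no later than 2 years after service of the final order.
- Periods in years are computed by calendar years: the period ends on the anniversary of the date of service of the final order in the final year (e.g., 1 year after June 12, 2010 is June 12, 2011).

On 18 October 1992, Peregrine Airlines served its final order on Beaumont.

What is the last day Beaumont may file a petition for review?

October 18, 1994

2 years after 18 October 1992 is October 18, 1994.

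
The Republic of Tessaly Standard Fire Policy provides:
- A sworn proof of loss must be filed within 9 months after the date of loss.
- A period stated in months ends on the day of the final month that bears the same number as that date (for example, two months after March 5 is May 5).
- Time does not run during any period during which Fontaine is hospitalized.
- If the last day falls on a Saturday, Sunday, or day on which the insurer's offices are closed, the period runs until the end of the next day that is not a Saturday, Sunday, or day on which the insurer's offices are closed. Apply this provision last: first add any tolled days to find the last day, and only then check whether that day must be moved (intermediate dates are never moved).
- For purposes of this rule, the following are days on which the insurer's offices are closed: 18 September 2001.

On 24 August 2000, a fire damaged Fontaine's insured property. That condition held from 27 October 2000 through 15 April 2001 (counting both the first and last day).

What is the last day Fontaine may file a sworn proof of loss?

November 12, 2001

9 months after 24 August 2000 is May 24, 2001.
From October 27, 2000 through April 15, 2001 inclusive is 171 days; tolling adds 171 days: May 24, 2001 + 171 days = November 11, 2001.
November 11, 2001 is Sunday. The next qualifying day is November 12, 2001.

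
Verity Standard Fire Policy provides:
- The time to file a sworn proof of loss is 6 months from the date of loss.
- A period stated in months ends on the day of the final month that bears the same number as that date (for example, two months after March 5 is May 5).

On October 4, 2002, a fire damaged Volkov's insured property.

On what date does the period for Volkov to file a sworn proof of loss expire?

6 months after October 4, 2002 is April 4, 2003.

April 4, 2003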